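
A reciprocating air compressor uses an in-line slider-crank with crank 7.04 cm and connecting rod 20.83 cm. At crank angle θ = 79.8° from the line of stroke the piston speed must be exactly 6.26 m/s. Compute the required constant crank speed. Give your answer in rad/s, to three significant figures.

85.0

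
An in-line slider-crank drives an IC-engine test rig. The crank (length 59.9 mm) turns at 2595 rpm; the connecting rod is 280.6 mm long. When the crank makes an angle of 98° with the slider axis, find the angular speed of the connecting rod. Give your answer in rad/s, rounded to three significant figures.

ω = 271.7 rad/s (converted from 2595 rpm).
The rod makes angle φ with the slider axis where L sinφ = r sinθ; differentiating, L cosφ·φ̇ = r ω cosθ.
L cosφ = √(L² − r² sin²θ) = 0.27426 m.
|ω_rod| = r ω |cosθ| / √(L² − r² sin²θ) = 0.0599·271.7·0.13917/0.27426 = 8.2601 rad/s.

8.26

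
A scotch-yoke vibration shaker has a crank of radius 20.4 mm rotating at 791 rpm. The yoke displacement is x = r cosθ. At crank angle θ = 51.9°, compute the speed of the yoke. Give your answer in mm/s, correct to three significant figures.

ω = 82.83 rad/s (from 791 rpm).
x = r cosθ ⇒ ẋ = −rω sinθ.
|v| = rω|sinθ| = 0.0204·82.83·|sin 51.9°| = 1.3298 m/s = 1329.8 mm/s.

1330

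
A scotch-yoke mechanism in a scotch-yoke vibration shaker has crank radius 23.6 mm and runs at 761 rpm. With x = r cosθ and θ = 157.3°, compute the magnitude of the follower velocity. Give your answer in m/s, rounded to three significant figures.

0.726

ω = 79.69 rad/s (from 761 rpm).
x = r cosθ ⇒ ẋ = −rω sinθ.
|v| = rω|sinθ| = 0.0236·79.69·|sin 157.3°| = 0.72578 m/s.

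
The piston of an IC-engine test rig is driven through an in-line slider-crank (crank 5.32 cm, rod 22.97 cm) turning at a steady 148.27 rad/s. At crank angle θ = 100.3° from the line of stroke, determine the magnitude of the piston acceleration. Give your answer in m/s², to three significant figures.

469

ω = 148.3 rad/s
x(θ) = r cosθ + √(L² − r² sin²θ); with ω constant, a = ω²·d²x/dθ².
d²x/dθ² = −r cosθ − r²(cos2θ)/√u − r⁴ sin²2θ/(4u^{3/2}),  u = L² − r² sin²θ = 0.0500223 m².
Substituting r = 0.0532 m, L = 0.2297 m, θ = 100.3°: d²x/dθ² = +0.021335 m.
a = ω²·d²x/dθ² = (148.3)²·(+0.021335) = +469.04 m/s²;  |a| = 469.04 m/s².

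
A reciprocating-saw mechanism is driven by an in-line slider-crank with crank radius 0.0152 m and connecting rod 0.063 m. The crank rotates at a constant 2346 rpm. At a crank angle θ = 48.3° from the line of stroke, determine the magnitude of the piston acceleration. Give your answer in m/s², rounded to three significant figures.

588

ω = 2π·2346/60 = 245.7 rad/s
x(θ) = r cosθ + √(L² − r² sin²θ); with ω constant, a = ω²·d²x/dθ².
d²x/dθ² = −r cosθ − r²(cos2θ)/√u − r⁴ sin²2θ/(4u^{3/2}),  u = L² − r² sin²θ = 0.0038402 m².
Substituting r = 0.0152 m, L = 0.063 m, θ = 48.3°: d²x/dθ² = -0.0097383 m.
a = ω²·d²x/dθ² = (245.7)²·(-0.0097383) = -587.76 m/s²;  |a| = 587.76 m/s².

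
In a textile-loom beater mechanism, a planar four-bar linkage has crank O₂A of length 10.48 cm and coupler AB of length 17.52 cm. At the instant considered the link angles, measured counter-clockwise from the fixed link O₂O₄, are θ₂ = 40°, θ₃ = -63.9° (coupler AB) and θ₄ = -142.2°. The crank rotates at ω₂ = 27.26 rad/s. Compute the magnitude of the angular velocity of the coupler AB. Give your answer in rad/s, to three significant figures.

ω₂ = 27.26 rad/s
Differentiating the loop-closure r₂e^{iθ₂}+r₃e^{iθ₃}=r₁+r₄e^{iθ₄} gives r₂ω₂e^{iθ₂}+r₃ω₃e^{iθ₃}=r₄ω₄e^{iθ₄}.
Eliminating the other unknown: ω₃ = r₂ω₂ sin(θ₄−θ₂) / [r₃ sin(θ₃−θ₄)].
Numerator sine = +0.03839; denominator sine = +0.97922.
Result = 0.1048·27.26·(+0.03839) / (0.1752·(+0.97922)) = +0.63924 rad/s; magnitude 0.63924 rad/s.

0.639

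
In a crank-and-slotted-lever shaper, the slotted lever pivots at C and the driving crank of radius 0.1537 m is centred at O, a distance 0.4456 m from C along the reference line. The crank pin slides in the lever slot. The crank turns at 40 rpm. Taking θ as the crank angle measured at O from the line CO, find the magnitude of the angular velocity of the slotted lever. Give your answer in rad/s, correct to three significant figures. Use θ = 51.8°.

0.901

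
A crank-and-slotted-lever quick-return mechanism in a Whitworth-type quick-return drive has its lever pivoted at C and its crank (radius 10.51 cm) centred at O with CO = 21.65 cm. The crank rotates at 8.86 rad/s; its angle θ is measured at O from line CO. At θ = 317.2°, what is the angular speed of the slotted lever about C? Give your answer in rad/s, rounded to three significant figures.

ω = 8.86 rad/s
Crank pin A relative to C: A = (d + r cosθ, r sinθ); lever angle φ = atan2(r sinθ, d + r cosθ).
Differentiating tanφ: φ̇ = rω(d cosθ + r)/(d² + r² + 2dr cosθ).
d² + r² + 2dr cosθ = |CA|² = 0.0913091 m²;  d cosθ + r = +0.26395 m.
|ω_lever| = |0.1051·8.86·+0.26395| / 0.0913091 = 2.6918 rad/s.

2.69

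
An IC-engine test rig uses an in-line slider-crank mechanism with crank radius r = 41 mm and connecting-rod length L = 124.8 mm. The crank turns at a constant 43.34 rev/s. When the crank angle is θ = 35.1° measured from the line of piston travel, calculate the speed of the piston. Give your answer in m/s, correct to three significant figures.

ω = 2π·43.3 = 272.3 rad/s
For an in-line slider-crank, x = r cosθ + √(L² − r² sin²θ), so v = −rω sinθ·[1 + r cosθ/√(L² − r² sin²θ)].
With r = 0.041 m, L = 0.1248 m, θ = 35.1°: √(L² − r² sin²θ) = 0.12255 m.
v = −0.041·272.3·0.57501·[1 + 0.041·0.81815/0.12255] = -8.177 m/s.
|v| = 8.177 m/s.

8.18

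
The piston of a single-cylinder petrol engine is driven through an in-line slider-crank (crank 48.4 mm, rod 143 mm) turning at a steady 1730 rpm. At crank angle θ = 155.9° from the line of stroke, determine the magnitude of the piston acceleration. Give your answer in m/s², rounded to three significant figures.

1080

ω = 2π·1730/60 = 181.2 rad/s
x(θ) = r cosθ + √(L² − r² sin²θ); with ω constant, a = ω²·d²x/dθ².
d²x/dθ² = −r cosθ − r²(cos2θ)/√u − r⁴ sin²2θ/(4u^{3/2}),  u = L² − r² sin²θ = 0.0200584 m².
Substituting r = 0.0484 m, L = 0.143 m, θ = 155.9°: d²x/dθ² = +0.032888 m.
a = ω²·d²x/dθ² = (181.2)²·(+0.032888) = +1079.4 m/s²;  |a| = 1079.4 m/s².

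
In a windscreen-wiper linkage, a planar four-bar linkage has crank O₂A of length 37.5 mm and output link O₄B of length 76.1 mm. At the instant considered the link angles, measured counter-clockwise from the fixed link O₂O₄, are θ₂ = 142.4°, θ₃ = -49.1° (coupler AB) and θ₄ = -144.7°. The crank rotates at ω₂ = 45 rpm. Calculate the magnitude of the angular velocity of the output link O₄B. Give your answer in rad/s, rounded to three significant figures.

0.465

ω₂ = 4.712 rad/s (from 45 rpm).
Differentiating the loop-closure r₂e^{iθ₂}+r₃e^{iθ₃}=r₁+r₄e^{iθ₄} gives r₂ω₂e^{iθ₂}+r₃ω₃e^{iθ₃}=r₄ω₄e^{iθ₄}.
Eliminating the other unknown: ω₄ = r₂ω₂ sin(θ₂−θ₃) / [r₄ sin(θ₄−θ₃)].
Numerator sine = -0.19937; denominator sine = -0.99523.
Result = 0.0375·4.712·(-0.19937) / (0.0761·(-0.99523)) = +0.46518 rad/s; magnitude 0.46518 rad/s.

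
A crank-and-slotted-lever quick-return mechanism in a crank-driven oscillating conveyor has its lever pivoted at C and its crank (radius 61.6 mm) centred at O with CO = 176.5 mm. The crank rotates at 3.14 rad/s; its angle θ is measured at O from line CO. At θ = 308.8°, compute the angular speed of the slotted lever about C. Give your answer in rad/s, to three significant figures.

0.686

ω = 3.14 rad/s
Crank pin A relative to C: A = (d + r cosθ, r sinθ); lever angle φ = atan2(r sinθ, d + r cosθ).
Differentiating tanφ: φ̇ = rω(d cosθ + r)/(d² + r² + 2dr cosθ).
d² + r² + 2dr cosθ = |CA|² = 0.0485722 m²;  d cosθ + r = +0.1722 m.
|ω_lever| = |0.0616·3.14·+0.1722| / 0.0485722 = 0.68572 rad/s.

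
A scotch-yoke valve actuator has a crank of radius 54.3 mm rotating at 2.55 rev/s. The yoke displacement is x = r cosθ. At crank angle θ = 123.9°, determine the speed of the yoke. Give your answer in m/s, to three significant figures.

ω = 16.02 rad/s (from 2.55 rev/s).
x = r cosθ ⇒ ẋ = −rω sinθ.
|v| = rω|sinθ| = 0.0543·16.02·|sin 123.9°| = 0.72211 m/s.

0.722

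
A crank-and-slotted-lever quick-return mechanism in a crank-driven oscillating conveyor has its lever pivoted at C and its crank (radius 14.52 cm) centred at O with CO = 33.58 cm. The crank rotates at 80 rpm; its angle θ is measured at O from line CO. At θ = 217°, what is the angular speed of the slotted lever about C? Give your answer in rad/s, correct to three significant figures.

ω = 8.378 rad/s (from 80 rpm).
Crank pin A relative to C: A = (d + r cosθ, r sinθ); lever angle φ = atan2(r sinθ, d + r cosθ).
Differentiating tanφ: φ̇ = rω(d cosθ + r)/(d² + r² + 2dr cosθ).
d² + r² + 2dr cosθ = |CA|² = 0.0559647 m²;  d cosθ + r = -0.12298 m.
|ω_lever| = |0.1452·8.378·-0.12298| / 0.0559647 = 2.6731 rad/s.

2.67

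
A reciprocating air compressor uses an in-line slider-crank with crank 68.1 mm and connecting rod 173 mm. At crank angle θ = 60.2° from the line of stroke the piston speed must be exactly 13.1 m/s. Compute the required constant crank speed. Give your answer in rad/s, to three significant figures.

183

For an in-line slider-crank, |v_piston| = rω|sinθ|·[1 + r cosθ/√(L² − r² sin²θ)].
With r = 0.0681 m, L = 0.173 m, θ = 60.2°: the bracketed kinematic factor |dx/dθ| = 0.071395 m.
ω = v/|dx/dθ| = 13.1/0.071395 = 183.49 rad/s.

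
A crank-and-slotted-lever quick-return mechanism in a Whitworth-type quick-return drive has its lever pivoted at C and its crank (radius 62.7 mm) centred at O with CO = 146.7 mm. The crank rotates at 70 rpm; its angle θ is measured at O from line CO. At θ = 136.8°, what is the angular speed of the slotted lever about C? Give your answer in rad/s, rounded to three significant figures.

1.69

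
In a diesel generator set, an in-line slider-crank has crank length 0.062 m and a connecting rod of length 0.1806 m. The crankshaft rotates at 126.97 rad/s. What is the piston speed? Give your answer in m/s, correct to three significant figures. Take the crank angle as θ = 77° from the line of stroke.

8.30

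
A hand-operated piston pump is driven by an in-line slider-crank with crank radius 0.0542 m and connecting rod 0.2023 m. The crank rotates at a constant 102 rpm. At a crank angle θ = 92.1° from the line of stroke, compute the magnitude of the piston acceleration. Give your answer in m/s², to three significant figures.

ω = 2π·102/60 = 10.68 rad/s
x(θ) = r cosθ + √(L² − r² sin²θ); with ω constant, a = ω²·d²x/dθ².
d²x/dθ² = −r cosθ − r²(cos2θ)/√u − r⁴ sin²2θ/(4u^{3/2}),  u = L² − r² sin²θ = 0.0379916 m².
Substituting r = 0.0542 m, L = 0.2023 m, θ = 92.1°: d²x/dθ² = +0.017015 m.
a = ω²·d²x/dθ² = (10.68)²·(+0.017015) = +1.9413 m/s²;  |a| = 1.9413 m/s².

1.94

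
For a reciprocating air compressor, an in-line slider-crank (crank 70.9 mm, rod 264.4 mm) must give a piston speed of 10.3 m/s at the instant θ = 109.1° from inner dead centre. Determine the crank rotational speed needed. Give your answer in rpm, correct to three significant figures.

1610

For an in-line slider-crank, |v_piston| = rω|sinθ|·[1 + r cosθ/√(L² − r² sin²θ)].
With r = 0.0709 m, L = 0.2644 m, θ = 109.1°: the bracketed kinematic factor |dx/dθ| = 0.06092 m.
ω = v/|dx/dθ| = 10.3/0.06092 = 169.07 rad/s.
N = 60ω/(2π) = 1614.5 rpm.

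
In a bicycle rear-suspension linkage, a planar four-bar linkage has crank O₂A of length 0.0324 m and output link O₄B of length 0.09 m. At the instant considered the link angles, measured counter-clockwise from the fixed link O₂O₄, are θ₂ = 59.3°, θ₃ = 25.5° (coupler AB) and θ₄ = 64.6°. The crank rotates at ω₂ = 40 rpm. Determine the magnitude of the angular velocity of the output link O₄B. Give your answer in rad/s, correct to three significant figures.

1.33

ω₂ = 4.189 rad/s (from 40 rpm).
Differentiating the loop-closure r₂e^{iθ₂}+r₃e^{iθ₃}=r₁+r₄e^{iθ₄} gives r₂ω₂e^{iθ₂}+r₃ω₃e^{iθ₃}=r₄ω₄e^{iθ₄}.
Eliminating the other unknown: ω₄ = r₂ω₂ sin(θ₂−θ₃) / [r₄ sin(θ₄−θ₃)].
Numerator sine = +0.55630; denominator sine = +0.63068.
Result = 0.0324·4.189·(+0.55630) / (0.09·(+0.63068)) = +1.3301 rad/s; magnitude 1.3301 rad/s.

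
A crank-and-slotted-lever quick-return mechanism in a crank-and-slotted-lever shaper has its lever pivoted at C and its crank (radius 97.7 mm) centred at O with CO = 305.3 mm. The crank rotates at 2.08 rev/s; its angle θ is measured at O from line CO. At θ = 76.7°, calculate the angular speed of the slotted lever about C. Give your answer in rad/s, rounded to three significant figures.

1.84

ω = 13.07 rad/s (from 2.08 rev/s).
Crank pin A relative to C: A = (d + r cosθ, r sinθ); lever angle φ = atan2(r sinθ, d + r cosθ).
Differentiating tanφ: φ̇ = rω(d cosθ + r)/(d² + r² + 2dr cosθ).
d² + r² + 2dr cosθ = |CA|² = 0.116477 m²;  d cosθ + r = +0.16793 m.
|ω_lever| = |0.0977·13.07·+0.16793| / 0.116477 = 1.8409 rad/s.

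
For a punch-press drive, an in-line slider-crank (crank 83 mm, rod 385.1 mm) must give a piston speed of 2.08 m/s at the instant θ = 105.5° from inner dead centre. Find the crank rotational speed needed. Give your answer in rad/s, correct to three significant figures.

For an in-line slider-crank, |v_piston| = rω|sinθ|·[1 + r cosθ/√(L² − r² sin²θ)].
With r = 0.083 m, L = 0.3851 m, θ = 105.5°: the bracketed kinematic factor |dx/dθ| = 0.075272 m.
ω = v/|dx/dθ| = 2.08/0.075272 = 27.633 rad/s.

27.6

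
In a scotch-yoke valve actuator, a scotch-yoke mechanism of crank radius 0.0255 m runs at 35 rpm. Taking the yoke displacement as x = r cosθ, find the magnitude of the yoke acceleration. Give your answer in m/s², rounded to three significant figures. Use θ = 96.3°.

0.0376

ω = 3.665 rad/s (from 35 rpm).
x = r cosθ ⇒ ẍ = −rω² cosθ (ω constant).
|a| = rω²|cosθ| = 0.0255·(3.665)²·|cos 96.3°| = 0.03759 m/s².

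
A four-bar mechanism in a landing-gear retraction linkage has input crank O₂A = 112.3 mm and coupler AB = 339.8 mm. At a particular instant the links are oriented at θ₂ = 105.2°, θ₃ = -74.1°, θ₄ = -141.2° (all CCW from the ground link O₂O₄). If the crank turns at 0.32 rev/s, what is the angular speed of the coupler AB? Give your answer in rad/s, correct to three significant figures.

0.661

ω₂ = 2.011 rad/s (from 0.32 rev/s).
Differentiating the loop-closure r₂e^{iθ₂}+r₃e^{iθ₃}=r₁+r₄e^{iθ₄} gives r₂ω₂e^{iθ₂}+r₃ω₃e^{iθ₃}=r₄ω₄e^{iθ₄}.
Eliminating the other unknown: ω₃ = r₂ω₂ sin(θ₄−θ₂) / [r₃ sin(θ₃−θ₄)].
Numerator sine = +0.91636; denominator sine = +0.92119.
Result = 0.1123·2.011·(+0.91636) / (0.3398·(+0.92119)) = +0.66101 rad/s; magnitude 0.66101 rad/s.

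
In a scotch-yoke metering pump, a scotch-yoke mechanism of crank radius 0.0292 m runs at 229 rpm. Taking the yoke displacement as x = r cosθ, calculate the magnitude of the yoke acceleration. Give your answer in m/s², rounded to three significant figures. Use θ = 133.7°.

ω = 23.98 rad/s (from 229 rpm).
x = r cosθ ⇒ ẍ = −rω² cosθ (ω constant).
|a| = rω²|cosθ| = 0.0292·(23.98)²·|cos 133.7°| = 11.602 m/s².

11.6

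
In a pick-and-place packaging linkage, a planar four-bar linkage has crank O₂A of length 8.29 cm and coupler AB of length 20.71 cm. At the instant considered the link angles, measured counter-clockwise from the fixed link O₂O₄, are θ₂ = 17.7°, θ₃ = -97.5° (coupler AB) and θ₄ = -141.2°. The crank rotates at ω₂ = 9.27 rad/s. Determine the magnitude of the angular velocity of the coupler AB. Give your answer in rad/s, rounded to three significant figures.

1.93

ω₂ = 9.27 rad/s
Differentiating the loop-closure r₂e^{iθ₂}+r₃e^{iθ₃}=r₁+r₄e^{iθ₄} gives r₂ω₂e^{iθ₂}+r₃ω₃e^{iθ₃}=r₄ω₄e^{iθ₄}.
Eliminating the other unknown: ω₃ = r₂ω₂ sin(θ₄−θ₂) / [r₃ sin(θ₃−θ₄)].
Numerator sine = -0.36000; denominator sine = +0.69088.
Result = 0.0829·9.27·(-0.36000) / (0.2071·(+0.69088)) = -1.9335 rad/s; magnitude 1.9335 rad/s.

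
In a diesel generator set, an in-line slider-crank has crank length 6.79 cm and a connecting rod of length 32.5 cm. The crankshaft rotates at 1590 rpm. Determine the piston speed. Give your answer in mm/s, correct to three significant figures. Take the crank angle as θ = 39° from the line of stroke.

8280

ω = 2π·1590/60 = 166.5 rad/s
For an in-line slider-crank, x = r cosθ + √(L² − r² sin²θ), so v = −rω sinθ·[1 + r cosθ/√(L² − r² sin²θ)].
With r = 0.0679 m, L = 0.325 m, θ = 39°: √(L² − r² sin²θ) = 0.32218 m.
v = −0.0679·166.5·0.62932·[1 + 0.0679·0.77715/0.32218] = -8.2802 m/s.
|v| = 8.2802 m/s = 8280.2 mm/s.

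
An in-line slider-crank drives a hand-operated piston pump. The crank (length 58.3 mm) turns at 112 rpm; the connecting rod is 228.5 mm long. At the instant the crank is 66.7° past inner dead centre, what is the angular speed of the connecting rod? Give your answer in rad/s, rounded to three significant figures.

ω = 11.73 rad/s (converted from 112 rpm).
The rod makes angle φ with the slider axis where L sinφ = r sinθ; differentiating, L cosφ·φ̇ = r ω cosθ.
L cosφ = √(L² − r² sin²θ) = 0.22214 m.
|ω_rod| = r ω |cosθ| / √(L² − r² sin²θ) = 0.0583·11.73·0.39555/0.22214 = 1.2176 rad/s.

1.22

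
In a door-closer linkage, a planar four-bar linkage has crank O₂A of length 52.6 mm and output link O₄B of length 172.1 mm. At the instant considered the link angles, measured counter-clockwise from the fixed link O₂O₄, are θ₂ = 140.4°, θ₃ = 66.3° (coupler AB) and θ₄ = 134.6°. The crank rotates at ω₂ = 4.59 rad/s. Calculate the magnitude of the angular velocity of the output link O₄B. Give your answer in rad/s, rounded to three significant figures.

1.45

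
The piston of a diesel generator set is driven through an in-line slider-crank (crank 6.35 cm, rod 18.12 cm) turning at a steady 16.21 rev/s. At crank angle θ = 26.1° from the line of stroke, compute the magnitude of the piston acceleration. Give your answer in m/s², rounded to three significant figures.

739

ω = 2π·16.2 = 101.9 rad/s
x(θ) = r cosθ + √(L² − r² sin²θ); with ω constant, a = ω²·d²x/dθ².
d²x/dθ² = −r cosθ − r²(cos2θ)/√u − r⁴ sin²2θ/(4u^{3/2}),  u = L² − r² sin²θ = 0.032053 m².
Substituting r = 0.0635 m, L = 0.1812 m, θ = 26.1°: d²x/dθ² = -0.071271 m.
a = ω²·d²x/dθ² = (101.9)²·(-0.071271) = -739.33 m/s²;  |a| = 739.33 m/s².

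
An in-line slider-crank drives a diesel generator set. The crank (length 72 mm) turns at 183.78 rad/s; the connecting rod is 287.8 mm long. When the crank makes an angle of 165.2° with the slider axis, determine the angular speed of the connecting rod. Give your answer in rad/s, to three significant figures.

ω = 183.8 rad/s
The rod makes angle φ with the slider axis where L sinφ = r sinθ; differentiating, L cosφ·φ̇ = r ω cosθ.
L cosφ = √(L² − r² sin²θ) = 0.28721 m.
|ω_rod| = r ω |cosθ| / √(L² − r² sin²θ) = 0.072·183.8·0.96682/0.28721 = 44.543 rad/s.

44.5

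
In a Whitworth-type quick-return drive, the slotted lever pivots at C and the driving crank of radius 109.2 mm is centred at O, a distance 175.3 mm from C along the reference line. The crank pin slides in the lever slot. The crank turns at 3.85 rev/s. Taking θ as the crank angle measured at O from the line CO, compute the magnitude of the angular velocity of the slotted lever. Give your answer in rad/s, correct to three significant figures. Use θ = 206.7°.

ω = 24.19 rad/s (from 3.85 rev/s).
Crank pin A relative to C: A = (d + r cosθ, r sinθ); lever angle φ = atan2(r sinθ, d + r cosθ).
Differentiating tanφ: φ̇ = rω(d cosθ + r)/(d² + r² + 2dr cosθ).
d² + r² + 2dr cosθ = |CA|² = 0.00845154 m²;  d cosθ + r = -0.047408 m.
|ω_lever| = |0.1092·24.19·-0.047408| / 0.00845154 = 14.818 rad/s.

14.8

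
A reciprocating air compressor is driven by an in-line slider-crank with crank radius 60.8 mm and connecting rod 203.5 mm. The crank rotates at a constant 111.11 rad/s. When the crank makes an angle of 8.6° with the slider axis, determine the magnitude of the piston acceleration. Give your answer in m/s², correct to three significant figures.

957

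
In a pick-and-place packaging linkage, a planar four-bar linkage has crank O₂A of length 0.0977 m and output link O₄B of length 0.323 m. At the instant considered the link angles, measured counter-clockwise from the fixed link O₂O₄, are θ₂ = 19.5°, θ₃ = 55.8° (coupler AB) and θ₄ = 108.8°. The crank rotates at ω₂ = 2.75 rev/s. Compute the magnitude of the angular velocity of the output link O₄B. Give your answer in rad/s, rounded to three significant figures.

3.87

ω₂ = 17.28 rad/s (from 2.75 rev/s).
Differentiating the loop-closure r₂e^{iθ₂}+r₃e^{iθ₃}=r₁+r₄e^{iθ₄} gives r₂ω₂e^{iθ₂}+r₃ω₃e^{iθ₃}=r₄ω₄e^{iθ₄}.
Eliminating the other unknown: ω₄ = r₂ω₂ sin(θ₂−θ₃) / [r₄ sin(θ₄−θ₃)].
Numerator sine = -0.59201; denominator sine = +0.79864.
Result = 0.0977·17.28·(-0.59201) / (0.323·(+0.79864)) = -3.8742 rad/s; magnitude 3.8742 rad/s.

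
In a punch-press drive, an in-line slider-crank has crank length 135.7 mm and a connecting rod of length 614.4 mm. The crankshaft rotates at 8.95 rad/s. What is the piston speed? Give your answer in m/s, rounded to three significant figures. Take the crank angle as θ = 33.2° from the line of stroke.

0.789

ω = 8.95 rad/s
For an in-line slider-crank, x = r cosθ + √(L² − r² sin²θ), so v = −rω sinθ·[1 + r cosθ/√(L² − r² sin²θ)].
With r = 0.1357 m, L = 0.6144 m, θ = 33.2°: √(L² − r² sin²θ) = 0.60989 m.
v = −0.1357·8.95·0.54756·[1 + 0.1357·0.83676/0.60989] = -0.78884 m/s.
|v| = 0.78884 m/s.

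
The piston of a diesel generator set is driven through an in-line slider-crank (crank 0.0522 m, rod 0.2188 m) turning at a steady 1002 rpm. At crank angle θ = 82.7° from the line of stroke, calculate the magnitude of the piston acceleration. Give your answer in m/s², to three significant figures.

ω = 2π·1002/60 = 104.9 rad/s
x(θ) = r cosθ + √(L² − r² sin²θ); with ω constant, a = ω²·d²x/dθ².
d²x/dθ² = −r cosθ − r²(cos2θ)/√u − r⁴ sin²2θ/(4u^{3/2}),  u = L² − r² sin²θ = 0.0451926 m².
Substituting r = 0.0522 m, L = 0.2188 m, θ = 82.7°: d²x/dθ² = +0.0057587 m.
a = ω²·d²x/dθ² = (104.9)²·(+0.0057587) = +63.404 m/s²;  |a| = 63.404 m/s².

63.4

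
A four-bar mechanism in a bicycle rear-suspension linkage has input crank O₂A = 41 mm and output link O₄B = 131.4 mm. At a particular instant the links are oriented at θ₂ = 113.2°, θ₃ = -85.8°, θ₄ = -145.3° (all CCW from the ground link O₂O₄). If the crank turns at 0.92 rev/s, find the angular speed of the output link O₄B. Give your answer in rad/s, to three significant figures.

0.682

ω₂ = 5.781 rad/s (from 0.92 rev/s).
Differentiating the loop-closure r₂e^{iθ₂}+r₃e^{iθ₃}=r₁+r₄e^{iθ₄} gives r₂ω₂e^{iθ₂}+r₃ω₃e^{iθ₃}=r₄ω₄e^{iθ₄}.
Eliminating the other unknown: ω₄ = r₂ω₂ sin(θ₂−θ₃) / [r₄ sin(θ₄−θ₃)].
Numerator sine = -0.32557; denominator sine = -0.86163.
Result = 0.041·5.781·(-0.32557) / (0.1314·(-0.86163)) = +0.68152 rad/s; magnitude 0.68152 rad/s.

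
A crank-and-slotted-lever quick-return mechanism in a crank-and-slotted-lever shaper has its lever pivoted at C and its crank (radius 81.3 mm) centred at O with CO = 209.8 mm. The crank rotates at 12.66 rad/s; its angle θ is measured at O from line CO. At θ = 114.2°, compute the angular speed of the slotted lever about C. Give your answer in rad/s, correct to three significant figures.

0.132

ω = 12.66 rad/s
Crank pin A relative to C: A = (d + r cosθ, r sinθ); lever angle φ = atan2(r sinθ, d + r cosθ).
Differentiating tanφ: φ̇ = rω(d cosθ + r)/(d² + r² + 2dr cosθ).
d² + r² + 2dr cosθ = |CA|² = 0.0366418 m²;  d cosθ + r = -0.0047019 m.
|ω_lever| = |0.0813·12.66·-0.0047019| / 0.0366418 = 0.13207 rad/s.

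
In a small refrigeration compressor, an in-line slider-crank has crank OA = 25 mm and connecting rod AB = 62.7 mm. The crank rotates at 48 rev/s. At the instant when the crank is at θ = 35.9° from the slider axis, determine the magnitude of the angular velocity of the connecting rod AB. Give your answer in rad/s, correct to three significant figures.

ω = 301.6 rad/s (converted from 48 rev/s).
The rod makes angle φ with the slider axis where L sinφ = r sinθ; differentiating, L cosφ·φ̇ = r ω cosθ.
L cosφ = √(L² − r² sin²θ) = 0.060962 m.
|ω_rod| = r ω |cosθ| / √(L² − r² sin²θ) = 0.025·301.6·0.81004/0.060962 = 100.19 rad/s.

100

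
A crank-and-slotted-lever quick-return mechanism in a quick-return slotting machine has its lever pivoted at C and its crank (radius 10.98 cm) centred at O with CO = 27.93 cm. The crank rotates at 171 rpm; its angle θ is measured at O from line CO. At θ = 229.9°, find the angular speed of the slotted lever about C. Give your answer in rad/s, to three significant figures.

ω = 17.91 rad/s (from 171 rpm).
Crank pin A relative to C: A = (d + r cosθ, r sinθ); lever angle φ = atan2(r sinθ, d + r cosθ).
Differentiating tanφ: φ̇ = rω(d cosθ + r)/(d² + r² + 2dr cosθ).
d² + r² + 2dr cosθ = |CA|² = 0.0505577 m²;  d cosθ + r = -0.070104 m.
|ω_lever| = |0.1098·17.91·-0.070104| / 0.0505577 = 2.7263 rad/s.

2.73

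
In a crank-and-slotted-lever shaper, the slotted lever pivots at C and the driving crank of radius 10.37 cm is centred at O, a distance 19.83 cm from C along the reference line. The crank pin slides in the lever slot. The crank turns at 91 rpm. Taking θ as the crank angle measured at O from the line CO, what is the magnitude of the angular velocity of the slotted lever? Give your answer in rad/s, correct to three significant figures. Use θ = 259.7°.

1.58

ω = 9.529 rad/s (from 91 rpm).
Crank pin A relative to C: A = (d + r cosθ, r sinθ); lever angle φ = atan2(r sinθ, d + r cosθ).
Differentiating tanφ: φ̇ = rω(d cosθ + r)/(d² + r² + 2dr cosθ).
d² + r² + 2dr cosθ = |CA|² = 0.0427229 m²;  d cosθ + r = +0.068244 m.
|ω_lever| = |0.1037·9.529·+0.068244| / 0.0427229 = 1.5785 rad/s.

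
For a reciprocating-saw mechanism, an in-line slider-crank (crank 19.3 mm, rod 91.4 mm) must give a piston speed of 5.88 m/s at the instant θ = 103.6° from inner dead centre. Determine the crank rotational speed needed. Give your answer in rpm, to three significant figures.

3150

For an in-line slider-crank, |v_piston| = rω|sinθ|·[1 + r cosθ/√(L² − r² sin²θ)].
With r = 0.0193 m, L = 0.0914 m, θ = 103.6°: the bracketed kinematic factor |dx/dθ| = 0.017807 m.
ω = v/|dx/dθ| = 5.88/0.017807 = 330.2 rad/s.
N = 60ω/(2π) = 3153.2 rpm.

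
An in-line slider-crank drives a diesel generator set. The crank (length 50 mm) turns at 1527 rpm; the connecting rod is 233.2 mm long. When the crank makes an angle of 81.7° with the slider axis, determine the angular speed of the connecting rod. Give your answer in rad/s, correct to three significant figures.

5.06

ω = 159.9 rad/s (converted from 1527 rpm).
The rod makes angle φ with the slider axis where L sinφ = r sinθ; differentiating, L cosφ·φ̇ = r ω cosθ.
L cosφ = √(L² − r² sin²θ) = 0.22789 m.
|ω_rod| = r ω |cosθ| / √(L² − r² sin²θ) = 0.05·159.9·0.14436/0.22789 = 5.0646 rad/s.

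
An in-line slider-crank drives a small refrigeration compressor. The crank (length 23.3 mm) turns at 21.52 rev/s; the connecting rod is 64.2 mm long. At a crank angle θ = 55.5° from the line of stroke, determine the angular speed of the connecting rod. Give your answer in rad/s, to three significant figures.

ω = 135.2 rad/s (converted from 21.52 rev/s).
The rod makes angle φ with the slider axis where L sinφ = r sinθ; differentiating, L cosφ·φ̇ = r ω cosθ.
L cosφ = √(L² − r² sin²θ) = 0.061261 m.
|ω_rod| = r ω |cosθ| / √(L² − r² sin²θ) = 0.0233·135.2·0.56641/0.061261 = 29.129 rad/s.

29.1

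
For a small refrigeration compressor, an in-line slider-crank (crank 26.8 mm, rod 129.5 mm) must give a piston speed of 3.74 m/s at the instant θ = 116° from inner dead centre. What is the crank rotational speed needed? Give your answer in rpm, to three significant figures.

1630

For an in-line slider-crank, |v_piston| = rω|sinθ|·[1 + r cosθ/√(L² − r² sin²θ)].
With r = 0.0268 m, L = 0.1295 m, θ = 116°: the bracketed kinematic factor |dx/dθ| = 0.021864 m.
ω = v/|dx/dθ| = 3.74/0.021864 = 171.06 rad/s.
N = 60ω/(2π) = 1633.5 rpm.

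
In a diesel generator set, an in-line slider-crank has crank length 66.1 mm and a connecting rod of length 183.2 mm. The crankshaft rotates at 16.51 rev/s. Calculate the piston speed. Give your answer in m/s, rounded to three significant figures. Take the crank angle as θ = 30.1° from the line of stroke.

ω = 2π·16.5 = 103.7 rad/s
For an in-line slider-crank, x = r cosθ + √(L² − r² sin²θ), so v = −rω sinθ·[1 + r cosθ/√(L² − r² sin²θ)].
With r = 0.0661 m, L = 0.1832 m, θ = 30.1°: √(L² − r² sin²θ) = 0.18018 m.
v = −0.0661·103.7·0.50151·[1 + 0.0661·0.86515/0.18018] = -4.5303 m/s.
|v| = 4.5303 m/s.

4.53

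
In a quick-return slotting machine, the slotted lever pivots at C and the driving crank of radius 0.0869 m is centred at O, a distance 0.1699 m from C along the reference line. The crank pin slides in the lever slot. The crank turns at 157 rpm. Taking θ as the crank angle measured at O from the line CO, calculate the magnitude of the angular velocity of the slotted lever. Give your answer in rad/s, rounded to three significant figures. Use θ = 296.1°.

4.67

ω = 16.44 rad/s (from 157 rpm).
Crank pin A relative to C: A = (d + r cosθ, r sinθ); lever angle φ = atan2(r sinθ, d + r cosθ).
Differentiating tanφ: φ̇ = rω(d cosθ + r)/(d² + r² + 2dr cosθ).
d² + r² + 2dr cosθ = |CA|² = 0.0494084 m²;  d cosθ + r = +0.16165 m.
|ω_lever| = |0.0869·16.44·+0.16165| / 0.0494084 = 4.6742 rad/s.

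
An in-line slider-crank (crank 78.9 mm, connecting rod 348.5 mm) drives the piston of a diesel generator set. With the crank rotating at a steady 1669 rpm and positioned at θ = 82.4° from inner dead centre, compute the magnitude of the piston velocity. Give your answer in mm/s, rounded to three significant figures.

ω = 2π·1669/60 = 174.8 rad/s
For an in-line slider-crank, x = r cosθ + √(L² − r² sin²θ), so v = −rω sinθ·[1 + r cosθ/√(L² − r² sin²θ)].
With r = 0.0789 m, L = 0.3485 m, θ = 82.4°: √(L² − r² sin²θ) = 0.33961 m.
v = −0.0789·174.8·0.99122·[1 + 0.0789·0.13226/0.33961] = -14.089 m/s.
|v| = 14.089 m/s = 14089 mm/s.

14100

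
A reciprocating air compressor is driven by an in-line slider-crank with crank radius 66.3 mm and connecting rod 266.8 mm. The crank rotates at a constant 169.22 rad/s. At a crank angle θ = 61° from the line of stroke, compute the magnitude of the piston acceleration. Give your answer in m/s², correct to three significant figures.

670

ω = 169.2 rad/s
x(θ) = r cosθ + √(L² − r² sin²θ); with ω constant, a = ω²·d²x/dθ².
d²x/dθ² = −r cosθ − r²(cos2θ)/√u − r⁴ sin²2θ/(4u^{3/2}),  u = L² − r² sin²θ = 0.0678197 m².
Substituting r = 0.0663 m, L = 0.2668 m, θ = 61°: d²x/dθ² = -0.023395 m.
a = ω²·d²x/dθ² = (169.2)²·(-0.023395) = -669.93 m/s²;  |a| = 669.93 m/s².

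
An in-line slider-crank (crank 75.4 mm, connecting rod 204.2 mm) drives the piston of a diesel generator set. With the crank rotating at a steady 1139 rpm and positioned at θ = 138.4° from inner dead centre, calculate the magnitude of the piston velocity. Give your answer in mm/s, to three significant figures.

4270

ω = 2π·1139/60 = 119.3 rad/s
For an in-line slider-crank, x = r cosθ + √(L² − r² sin²θ), so v = −rω sinθ·[1 + r cosθ/√(L² − r² sin²θ)].
With r = 0.0754 m, L = 0.2042 m, θ = 138.4°: √(L² − r² sin²θ) = 0.19797 m.
v = −0.0754·119.3·0.66393·[1 + 0.0754·-0.74780/0.19797] = -4.2703 m/s.
|v| = 4.2703 m/s = 4270.3 mm/s.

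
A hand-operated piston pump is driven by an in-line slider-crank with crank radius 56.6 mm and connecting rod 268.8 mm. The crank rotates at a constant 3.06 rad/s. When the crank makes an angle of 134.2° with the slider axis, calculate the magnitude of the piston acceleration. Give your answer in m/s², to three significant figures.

ω = 3.06 rad/s
x(θ) = r cosθ + √(L² − r² sin²θ); with ω constant, a = ω²·d²x/dθ².
d²x/dθ² = −r cosθ − r²(cos2θ)/√u − r⁴ sin²2θ/(4u^{3/2}),  u = L² − r² sin²θ = 0.0706069 m².
Substituting r = 0.0566 m, L = 0.2688 m, θ = 134.2°: d²x/dθ² = +0.03966 m.
a = ω²·d²x/dθ² = (3.06)²·(+0.03966) = +0.37136 m/s²;  |a| = 0.37136 m/s².

0.371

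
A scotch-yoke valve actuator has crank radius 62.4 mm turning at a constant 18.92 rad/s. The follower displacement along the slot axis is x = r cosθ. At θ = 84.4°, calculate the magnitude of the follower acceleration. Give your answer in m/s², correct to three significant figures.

ω = 18.92 rad/s
x = r cosθ ⇒ ẍ = −rω² cosθ (ω constant).
|a| = rω²|cosθ| = 0.0624·(18.92)²·|cos 84.4°| = 2.1797 m/s².

2.18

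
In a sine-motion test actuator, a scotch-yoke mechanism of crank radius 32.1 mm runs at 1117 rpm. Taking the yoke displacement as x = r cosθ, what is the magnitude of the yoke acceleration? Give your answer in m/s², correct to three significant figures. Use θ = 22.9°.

ω = 117 rad/s (from 1117 rpm).
x = r cosθ ⇒ ẍ = −rω² cosθ (ω constant).
|a| = rω²|cosθ| = 0.0321·(117)²·|cos 22.9°| = 404.59 m/s².

405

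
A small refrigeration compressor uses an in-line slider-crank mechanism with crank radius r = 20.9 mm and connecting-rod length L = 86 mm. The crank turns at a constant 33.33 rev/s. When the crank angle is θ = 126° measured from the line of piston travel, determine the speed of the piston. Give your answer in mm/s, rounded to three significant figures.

ω = 2π·33.3 = 209.4 rad/s
For an in-line slider-crank, x = r cosθ + √(L² − r² sin²θ), so v = −rω sinθ·[1 + r cosθ/√(L² − r² sin²θ)].
With r = 0.0209 m, L = 0.086 m, θ = 126°: √(L² − r² sin²θ) = 0.084321 m.
v = −0.0209·209.4·0.80902·[1 + 0.0209·-0.58779/0.084321] = -3.0251 m/s.
|v| = 3.0251 m/s = 3025.1 mm/s.

3030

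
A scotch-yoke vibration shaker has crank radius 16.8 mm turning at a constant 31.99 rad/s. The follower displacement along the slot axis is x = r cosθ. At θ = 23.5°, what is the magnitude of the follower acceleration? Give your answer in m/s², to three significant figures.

ω = 31.99 rad/s
x = r cosθ ⇒ ẍ = −rω² cosθ (ω constant).
|a| = rω²|cosθ| = 0.0168·(31.99)²·|cos 23.5°| = 15.767 m/s².

15.8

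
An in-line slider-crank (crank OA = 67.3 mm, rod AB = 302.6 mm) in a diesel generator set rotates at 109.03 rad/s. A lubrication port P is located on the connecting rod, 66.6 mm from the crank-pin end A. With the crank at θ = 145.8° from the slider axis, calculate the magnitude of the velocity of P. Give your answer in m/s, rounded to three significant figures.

ω = 109 rad/s.  Crank-pin speed |V_A| = rω = 7.3377 m/s, perpendicular to OA.
Rod angle: sinφ = −(r/L) sinθ ⇒ φ = -7.181°; ω_rod = −rω cosθ/√(L²−r²sin²θ) = +20.214 rad/s.
V_P = V_A + ω_rod × AP, with AP = 0.0666 m along the rod.
Components: V_Px = −rω sinθ − a·ω_rod·sinφ = -3.9561 m/s;  V_Py = rω cosθ + a·ω_rod·cosφ = -4.7332 m/s.
|V_P| = √(V_Px² + V_Py²) = 6.1688 m/s.

6.17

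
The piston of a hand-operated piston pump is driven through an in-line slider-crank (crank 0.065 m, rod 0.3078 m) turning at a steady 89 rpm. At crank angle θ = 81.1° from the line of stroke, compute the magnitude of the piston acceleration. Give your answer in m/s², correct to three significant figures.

0.286

ω = 2π·89/60 = 9.32 rad/s
x(θ) = r cosθ + √(L² − r² sin²θ); with ω constant, a = ω²·d²x/dθ².
d²x/dθ² = −r cosθ − r²(cos2θ)/√u − r⁴ sin²2θ/(4u^{3/2}),  u = L² − r² sin²θ = 0.090617 m².
Substituting r = 0.065 m, L = 0.3078 m, θ = 81.1°: d²x/dθ² = +0.003292 m.
a = ω²·d²x/dθ² = (9.32)²·(+0.003292) = +0.28595 m/s²;  |a| = 0.28595 m/s².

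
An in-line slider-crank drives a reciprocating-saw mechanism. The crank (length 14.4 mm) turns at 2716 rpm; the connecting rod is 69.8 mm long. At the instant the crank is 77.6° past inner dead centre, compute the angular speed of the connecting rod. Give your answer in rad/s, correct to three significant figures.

12.9

ω = 284.4 rad/s (converted from 2716 rpm).
The rod makes angle φ with the slider axis where L sinφ = r sinθ; differentiating, L cosφ·φ̇ = r ω cosθ.
L cosφ = √(L² − r² sin²θ) = 0.068368 m.
|ω_rod| = r ω |cosθ| / √(L² − r² sin²θ) = 0.0144·284.4·0.21474/0.068368 = 12.864 rad/s.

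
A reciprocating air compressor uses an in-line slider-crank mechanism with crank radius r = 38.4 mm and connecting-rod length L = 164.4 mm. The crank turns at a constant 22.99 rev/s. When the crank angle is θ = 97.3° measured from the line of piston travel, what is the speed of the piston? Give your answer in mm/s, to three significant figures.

5330

ω = 2π·23 = 144.5 rad/s
For an in-line slider-crank, x = r cosθ + √(L² − r² sin²θ), so v = −rω sinθ·[1 + r cosθ/√(L² − r² sin²θ)].
With r = 0.0384 m, L = 0.1644 m, θ = 97.3°: √(L² − r² sin²θ) = 0.15993 m.
v = −0.0384·144.5·0.99189·[1 + 0.0384·-0.12706/0.15993] = -5.3341 m/s.
|v| = 5.3341 m/s = 5334.1 mm/s.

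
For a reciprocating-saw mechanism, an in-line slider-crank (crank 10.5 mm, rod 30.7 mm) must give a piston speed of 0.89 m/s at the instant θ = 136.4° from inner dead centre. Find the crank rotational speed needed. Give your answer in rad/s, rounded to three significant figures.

For an in-line slider-crank, |v_piston| = rω|sinθ|·[1 + r cosθ/√(L² − r² sin²θ)].
With r = 0.0105 m, L = 0.0307 m, θ = 136.4°: the bracketed kinematic factor |dx/dθ| = 0.0053955 m.
ω = v/|dx/dθ| = 0.89/0.0053955 = 164.95 rad/s.

165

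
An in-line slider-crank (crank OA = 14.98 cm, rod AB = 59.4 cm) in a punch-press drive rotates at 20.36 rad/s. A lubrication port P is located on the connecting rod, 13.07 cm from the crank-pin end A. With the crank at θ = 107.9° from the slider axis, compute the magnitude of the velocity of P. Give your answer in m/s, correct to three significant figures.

ω = 20.36 rad/s.  Crank-pin speed |V_A| = rω = 3.0499 m/s, perpendicular to OA.
Rod angle: sinφ = −(r/L) sinθ ⇒ φ = -13.885°; ω_rod = −rω cosθ/√(L²−r²sin²θ) = +1.6256 rad/s.
V_P = V_A + ω_rod × AP, with AP = 0.1307 m along the rod.
Components: V_Px = −rω sinθ − a·ω_rod·sinφ = -2.8513 m/s;  V_Py = rω cosθ + a·ω_rod·cosφ = -0.73115 m/s.
|V_P| = √(V_Px² + V_Py²) = 2.9436 m/s.

2.94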